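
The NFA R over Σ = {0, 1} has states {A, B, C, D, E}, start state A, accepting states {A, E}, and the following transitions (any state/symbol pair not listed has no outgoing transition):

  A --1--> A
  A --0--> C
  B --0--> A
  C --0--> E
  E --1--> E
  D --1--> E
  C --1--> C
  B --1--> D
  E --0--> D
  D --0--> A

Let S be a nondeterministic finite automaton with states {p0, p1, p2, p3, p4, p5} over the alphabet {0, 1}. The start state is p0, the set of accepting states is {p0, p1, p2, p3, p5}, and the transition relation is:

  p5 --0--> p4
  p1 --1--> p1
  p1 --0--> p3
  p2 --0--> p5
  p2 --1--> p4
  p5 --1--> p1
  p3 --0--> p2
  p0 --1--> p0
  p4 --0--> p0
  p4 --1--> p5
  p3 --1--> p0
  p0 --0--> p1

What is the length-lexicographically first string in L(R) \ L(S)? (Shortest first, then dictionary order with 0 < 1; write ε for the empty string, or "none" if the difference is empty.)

The string 0001 is accepted by R but not by S.
No shorter string lies in the difference, and 0001 is the lexicographically first length-4 string in L(R) \ L(S).

0001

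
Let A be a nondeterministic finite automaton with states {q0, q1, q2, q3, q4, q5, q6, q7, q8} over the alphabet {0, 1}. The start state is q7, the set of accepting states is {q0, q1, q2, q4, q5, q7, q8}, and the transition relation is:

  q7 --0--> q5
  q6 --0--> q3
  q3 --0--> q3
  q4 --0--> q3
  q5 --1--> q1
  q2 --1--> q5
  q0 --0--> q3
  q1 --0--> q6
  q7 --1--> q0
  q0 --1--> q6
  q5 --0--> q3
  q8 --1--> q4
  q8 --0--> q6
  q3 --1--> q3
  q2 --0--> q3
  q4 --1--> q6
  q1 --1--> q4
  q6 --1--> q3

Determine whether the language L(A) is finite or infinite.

The useful states (reachable from q7 and able to reach an accepting state) are {q0, q1, q4, q5, q7}.
Restricted to these states the transition graph has no cycle, so every accepting path has bounded length and L is finite.

finite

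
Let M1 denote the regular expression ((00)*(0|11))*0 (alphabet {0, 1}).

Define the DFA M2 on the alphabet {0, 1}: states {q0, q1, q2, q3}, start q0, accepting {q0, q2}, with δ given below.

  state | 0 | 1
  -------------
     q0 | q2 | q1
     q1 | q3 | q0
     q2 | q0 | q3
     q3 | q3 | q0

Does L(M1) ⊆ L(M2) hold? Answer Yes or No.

Converting the expression M1 to a DFA (subset construction, then merging equivalent states) gives the minimal DFA with states {r0, r1, r2, r3}, start state r0, accepting states {r1} and transitions r0: 0→r1, 1→r2; r1: 0→r1, 1→r2; r2: 0→r3, 1→r0; r3: 0→r3, 1→r3.
Exploring the product automaton M1 × M2 from the start pair (r0, q0), following both machines on each input symbol, reaches 9 state pairs: (r0, q0), (r1, q2), (r2, q1), (r1, q0), (r2, q3), (r3, q3), (r3, q0), (r3, q2), (r3, q1).
M1 accepts in {r1} and M2 accepts in {q0, q2}. The reachable pairs whose M1-component is accepting are (r1, q2), (r1, q0); in each of them the M2-component is accepting too, so the product for L(M1) \ L(M2) (M1-component accepting, M2-component rejecting) has no reachable accepting pair and the difference is empty.
Hence every string in L(M1) is also in L(M2).

Yes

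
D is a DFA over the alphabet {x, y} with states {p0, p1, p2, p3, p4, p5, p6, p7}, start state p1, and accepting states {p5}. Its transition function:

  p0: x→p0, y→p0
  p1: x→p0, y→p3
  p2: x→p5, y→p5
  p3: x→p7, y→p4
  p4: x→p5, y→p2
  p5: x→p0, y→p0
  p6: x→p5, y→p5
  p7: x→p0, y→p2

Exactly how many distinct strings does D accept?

5

The useful subgraph on states {p1, p2, p3, p4, p5, p7} is acyclic, so L(D) is finite; the longest accepting path visits 5 useful states, giving maximum string length 4.
Counting accepting paths from p1 by length: 1 of length 3, 4 of length 4. Total 5.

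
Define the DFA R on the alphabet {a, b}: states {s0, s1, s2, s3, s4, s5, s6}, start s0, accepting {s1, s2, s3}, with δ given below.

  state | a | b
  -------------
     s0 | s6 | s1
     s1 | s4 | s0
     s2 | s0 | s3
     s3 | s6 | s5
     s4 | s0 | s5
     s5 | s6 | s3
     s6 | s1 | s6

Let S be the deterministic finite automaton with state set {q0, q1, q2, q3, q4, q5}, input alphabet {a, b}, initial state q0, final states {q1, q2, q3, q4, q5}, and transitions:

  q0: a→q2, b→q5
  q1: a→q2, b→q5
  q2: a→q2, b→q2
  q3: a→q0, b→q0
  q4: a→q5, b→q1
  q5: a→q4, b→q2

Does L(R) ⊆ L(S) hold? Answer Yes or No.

Exploring the product automaton R × S from the start pair (s0, q0), following both machines on each input symbol, reaches 20 state pairs: (s0, q0), (s6, q2), (s1, q5), (s1, q2), (s4, q4), (s0, q2), (s4, q2), (s0, q5), (s5, q1), (s5, q2), (s6, q4), (s3, q5), (s3, q2), (s6, q1), (s6, q5), (s1, q4), (s4, q5), (s0, q1), (s0, q4), (s1, q1).
R accepts in {s1, s2, s3} and S accepts in {q1, q2, q3, q4, q5}. The reachable pairs whose R-component is accepting are (s1, q5), (s1, q2), (s3, q5), (s3, q2), (s1, q4), (s1, q1); in each of them the S-component is accepting too, so the product for L(R) \ L(S) (R-component accepting, S-component rejecting) has no reachable accepting pair and the difference is empty.
Hence every string in L(R) is also in L(S).

Yes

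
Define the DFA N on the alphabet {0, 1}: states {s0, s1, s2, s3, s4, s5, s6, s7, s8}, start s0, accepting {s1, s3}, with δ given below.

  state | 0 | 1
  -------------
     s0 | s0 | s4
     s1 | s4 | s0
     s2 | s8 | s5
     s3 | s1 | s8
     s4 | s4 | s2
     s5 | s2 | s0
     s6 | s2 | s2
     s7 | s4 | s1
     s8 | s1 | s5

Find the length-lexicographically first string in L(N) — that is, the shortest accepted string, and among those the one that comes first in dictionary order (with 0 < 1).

1100

A breadth-first search from s0 reaches an accepting state first via the path s0 → s4 → s2 → s8 → s1 on input 1100.
No string of length < 4 is accepted (BFS exhausts all shorter strings without reaching an accepting state), and 1100 is the lexicographically least accepting string of length 4.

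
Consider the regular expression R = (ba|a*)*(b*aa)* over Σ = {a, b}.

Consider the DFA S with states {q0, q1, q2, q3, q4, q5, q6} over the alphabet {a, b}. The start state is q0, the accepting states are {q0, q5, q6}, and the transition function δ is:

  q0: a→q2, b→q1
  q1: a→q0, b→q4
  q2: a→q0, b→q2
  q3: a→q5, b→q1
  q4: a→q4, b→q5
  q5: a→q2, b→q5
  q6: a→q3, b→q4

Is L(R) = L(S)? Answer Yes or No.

No

The string a is accepted by R but rejected by S.
So L(R) ≠ L(S).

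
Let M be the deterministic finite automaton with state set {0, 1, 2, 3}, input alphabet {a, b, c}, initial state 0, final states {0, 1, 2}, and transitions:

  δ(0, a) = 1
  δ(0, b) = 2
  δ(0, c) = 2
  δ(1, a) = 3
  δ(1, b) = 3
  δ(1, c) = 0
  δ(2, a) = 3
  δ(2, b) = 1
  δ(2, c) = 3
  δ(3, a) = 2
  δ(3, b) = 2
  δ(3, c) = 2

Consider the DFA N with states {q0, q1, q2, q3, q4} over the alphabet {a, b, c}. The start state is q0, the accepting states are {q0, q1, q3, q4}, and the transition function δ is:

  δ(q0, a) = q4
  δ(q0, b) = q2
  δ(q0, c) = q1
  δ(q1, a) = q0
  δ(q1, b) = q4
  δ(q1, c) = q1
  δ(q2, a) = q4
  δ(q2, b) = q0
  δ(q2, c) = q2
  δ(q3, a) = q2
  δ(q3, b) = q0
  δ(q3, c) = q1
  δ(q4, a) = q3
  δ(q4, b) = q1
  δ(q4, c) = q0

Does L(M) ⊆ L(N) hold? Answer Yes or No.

No

The string b is in L(M) but not in L(N).
So L(M) ⊄ L(N).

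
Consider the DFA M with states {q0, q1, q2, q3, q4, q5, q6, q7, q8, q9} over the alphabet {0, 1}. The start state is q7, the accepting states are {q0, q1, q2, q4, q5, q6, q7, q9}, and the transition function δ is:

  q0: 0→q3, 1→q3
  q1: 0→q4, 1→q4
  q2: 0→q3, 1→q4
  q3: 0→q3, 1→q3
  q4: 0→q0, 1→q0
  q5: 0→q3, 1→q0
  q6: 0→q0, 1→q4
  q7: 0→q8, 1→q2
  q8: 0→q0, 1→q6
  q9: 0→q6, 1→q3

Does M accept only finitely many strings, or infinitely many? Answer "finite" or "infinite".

The useful states (reachable from q7 and able to reach an accepting state) are {q0, q2, q4, q6, q7, q8}.
Restricted to these states the transition graph has no cycle, so every accepting path has bounded length and L is finite.

finite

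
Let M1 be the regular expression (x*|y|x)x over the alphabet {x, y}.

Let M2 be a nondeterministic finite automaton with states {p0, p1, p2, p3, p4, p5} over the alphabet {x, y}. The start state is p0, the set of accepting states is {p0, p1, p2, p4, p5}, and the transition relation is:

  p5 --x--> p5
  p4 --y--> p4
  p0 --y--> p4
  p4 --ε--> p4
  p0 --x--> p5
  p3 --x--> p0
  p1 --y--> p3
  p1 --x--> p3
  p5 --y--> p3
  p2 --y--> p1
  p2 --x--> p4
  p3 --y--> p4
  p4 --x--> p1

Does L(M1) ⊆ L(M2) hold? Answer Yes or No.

Converting the expression M1 to a DFA (subset construction, then merging equivalent states) gives the minimal DFA with states {r0, r1, r2, r3, r4}, start state r0, accepting states {r1, r4} and transitions r0: x→r1, y→r2; r1: x→r1, y→r3; r2: x→r4, y→r3; r3: x→r3, y→r3; r4: x→r3, y→r3.
Exploring the product automaton M1 × M2 from the start pair (r0, p0), following both machines on each input symbol, reaches 9 state pairs: (r0, p0), (r1, p5), (r2, p4), (r3, p3), (r4, p1), (r3, p4), (r3, p0), (r3, p1), (r3, p5).
M1 accepts in {r1, r4} and M2 accepts in {p0, p1, p2, p4, p5}. The reachable pairs whose M1-component is accepting are (r1, p5), (r4, p1); in each of them the M2-component is accepting too, so the product for L(M1) \ L(M2) (M1-component accepting, M2-component rejecting) has no reachable accepting pair and the difference is empty.
Hence every string in L(M1) is also in L(M2).

Yes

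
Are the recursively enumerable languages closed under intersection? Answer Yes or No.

Yes

Run the recogniser for L₁; if it accepts, run the recogniser for L₂ and accept if that accepts too. If either runs forever the input is never accepted, which is all a recogniser needs.
So the recursively enumerable languages are closed under intersection.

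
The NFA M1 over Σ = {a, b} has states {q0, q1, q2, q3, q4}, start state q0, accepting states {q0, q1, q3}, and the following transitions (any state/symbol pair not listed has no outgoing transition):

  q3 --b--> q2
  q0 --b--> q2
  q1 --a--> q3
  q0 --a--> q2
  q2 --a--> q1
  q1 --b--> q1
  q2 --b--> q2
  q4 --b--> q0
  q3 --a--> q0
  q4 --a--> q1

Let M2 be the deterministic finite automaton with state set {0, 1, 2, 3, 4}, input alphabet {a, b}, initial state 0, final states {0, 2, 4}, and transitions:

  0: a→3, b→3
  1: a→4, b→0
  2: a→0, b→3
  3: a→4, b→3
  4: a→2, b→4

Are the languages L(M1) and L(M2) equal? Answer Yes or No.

Exploring the product automaton M1 × M2 from the start pair (q0, 0), following both machines on each input symbol, reaches 4 state pairs: (q0, 0), (q2, 3), (q1, 4), (q3, 2).
M1 accepts in {q0, q1, q3} and M2 accepts in {0, 2, 4}. In every reachable pair the two components are either both accepting — (q0, 0), (q1, 4), (q3, 2) — or both non-accepting, so no string is accepted by exactly one of the machines: L(M1) \ L(M2) and L(M2) \ L(M1) are both empty.
Hence every string is accepted by M1 iff it is accepted by M2, and the two languages coincide.

Yes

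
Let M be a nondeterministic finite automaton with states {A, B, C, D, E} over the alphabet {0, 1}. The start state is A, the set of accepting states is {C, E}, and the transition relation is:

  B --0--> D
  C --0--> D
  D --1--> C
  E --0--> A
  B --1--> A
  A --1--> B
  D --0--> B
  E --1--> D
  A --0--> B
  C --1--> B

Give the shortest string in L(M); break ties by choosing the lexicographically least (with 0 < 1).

001

A breadth-first search from A reaches an accepting state first via the path A → B → D → C on input 001.
No string of length < 3 is accepted (BFS exhausts all shorter strings without reaching an accepting state), and 001 is the lexicographically least accepting string of length 3.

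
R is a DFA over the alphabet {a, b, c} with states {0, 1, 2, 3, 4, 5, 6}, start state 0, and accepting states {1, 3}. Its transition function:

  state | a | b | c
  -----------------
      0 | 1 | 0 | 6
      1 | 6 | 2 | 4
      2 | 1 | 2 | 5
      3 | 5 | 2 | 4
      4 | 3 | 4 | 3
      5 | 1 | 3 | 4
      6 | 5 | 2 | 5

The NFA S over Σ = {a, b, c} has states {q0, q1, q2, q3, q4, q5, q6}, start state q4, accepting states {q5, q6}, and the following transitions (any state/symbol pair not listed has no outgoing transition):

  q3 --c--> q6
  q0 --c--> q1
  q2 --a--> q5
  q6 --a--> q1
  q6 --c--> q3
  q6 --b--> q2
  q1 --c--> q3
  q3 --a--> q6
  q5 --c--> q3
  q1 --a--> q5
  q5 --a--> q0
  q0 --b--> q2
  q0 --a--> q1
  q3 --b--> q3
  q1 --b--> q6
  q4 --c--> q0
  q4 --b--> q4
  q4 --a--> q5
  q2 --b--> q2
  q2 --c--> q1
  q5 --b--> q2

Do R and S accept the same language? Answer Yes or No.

Exploring the product automaton R × S from the start pair (0, q4), following both machines on each input symbol, reaches 7 state pairs: (0, q4), (1, q5), (6, q0), (2, q2), (4, q3), (5, q1), (3, q6).
R accepts in {1, 3} and S accepts in {q5, q6}. In every reachable pair the two components are either both accepting — (1, q5), (3, q6) — or both non-accepting, so no string is accepted by exactly one of the machines: L(R) \ L(S) and L(S) \ L(R) are both empty.
Hence every string is accepted by R iff it is accepted by S, and the two languages coincide.

Yes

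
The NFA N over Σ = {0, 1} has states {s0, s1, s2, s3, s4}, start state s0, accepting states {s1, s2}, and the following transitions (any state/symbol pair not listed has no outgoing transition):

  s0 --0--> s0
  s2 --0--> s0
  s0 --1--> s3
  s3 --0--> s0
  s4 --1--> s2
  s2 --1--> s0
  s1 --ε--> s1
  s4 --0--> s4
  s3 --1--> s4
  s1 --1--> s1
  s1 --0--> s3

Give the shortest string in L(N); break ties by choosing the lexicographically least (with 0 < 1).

111

A breadth-first search from s0 reaches an accepting state first via the path s0 → s3 → s4 → s2 on input 111.
No string of length < 3 is accepted (BFS exhausts all shorter strings without reaching an accepting state), and 111 is the lexicographically least accepting string of length 3.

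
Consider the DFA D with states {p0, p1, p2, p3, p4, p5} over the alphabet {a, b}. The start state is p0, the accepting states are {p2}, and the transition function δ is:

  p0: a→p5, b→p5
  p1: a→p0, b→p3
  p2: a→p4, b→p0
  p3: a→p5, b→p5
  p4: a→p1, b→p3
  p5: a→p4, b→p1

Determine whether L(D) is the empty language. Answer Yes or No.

The states reachable from the start state are {p0, p1, p3, p4, p5}.
None of the accepting states {p2} is reachable, so no string is accepted and L(D) = ∅.

Yes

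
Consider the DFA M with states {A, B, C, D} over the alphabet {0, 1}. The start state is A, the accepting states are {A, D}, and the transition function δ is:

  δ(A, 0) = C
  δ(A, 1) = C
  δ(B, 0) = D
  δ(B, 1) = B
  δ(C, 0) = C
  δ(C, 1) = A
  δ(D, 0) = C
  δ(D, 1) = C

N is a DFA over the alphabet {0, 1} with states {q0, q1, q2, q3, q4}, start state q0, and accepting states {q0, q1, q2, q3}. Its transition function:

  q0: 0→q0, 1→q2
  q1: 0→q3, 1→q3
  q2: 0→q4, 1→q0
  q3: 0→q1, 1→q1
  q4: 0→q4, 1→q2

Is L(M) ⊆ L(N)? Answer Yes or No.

Yes

Exploring the product automaton M × N from the start pair (A, q0), following both machines on each input symbol, reaches 5 state pairs: (A, q0), (C, q0), (C, q2), (A, q2), (C, q4).
M accepts in {A, D} and N accepts in {q0, q1, q2, q3}. The reachable pairs whose M-component is accepting are (A, q0), (A, q2); in each of them the N-component is accepting too, so the product for L(M) \ L(N) (M-component accepting, N-component rejecting) has no reachable accepting pair and the difference is empty.
Hence every string in L(M) is also in L(N).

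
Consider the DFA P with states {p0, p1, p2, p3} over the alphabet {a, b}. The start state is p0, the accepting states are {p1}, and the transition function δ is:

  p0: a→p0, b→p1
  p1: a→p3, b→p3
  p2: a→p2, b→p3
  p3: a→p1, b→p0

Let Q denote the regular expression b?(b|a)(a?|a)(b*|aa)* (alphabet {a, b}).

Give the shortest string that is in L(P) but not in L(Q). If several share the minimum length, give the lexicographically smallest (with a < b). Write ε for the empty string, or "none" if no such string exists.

abba

The string abba is accepted by P but not by Q.
No shorter string lies in the difference, and abba is the lexicographically first length-4 string in L(P) \ L(Q).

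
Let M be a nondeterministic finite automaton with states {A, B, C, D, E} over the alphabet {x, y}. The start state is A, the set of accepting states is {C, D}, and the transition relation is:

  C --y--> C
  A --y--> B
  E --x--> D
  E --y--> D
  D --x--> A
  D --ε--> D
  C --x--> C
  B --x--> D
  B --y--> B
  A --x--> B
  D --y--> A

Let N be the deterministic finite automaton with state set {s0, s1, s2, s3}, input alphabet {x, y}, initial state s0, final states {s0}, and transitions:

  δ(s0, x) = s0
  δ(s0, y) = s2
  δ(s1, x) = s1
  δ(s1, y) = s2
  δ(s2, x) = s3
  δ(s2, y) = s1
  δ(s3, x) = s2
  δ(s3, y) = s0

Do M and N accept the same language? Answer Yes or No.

The string yx is accepted by M but rejected by N.
So L(M) ≠ L(N).

No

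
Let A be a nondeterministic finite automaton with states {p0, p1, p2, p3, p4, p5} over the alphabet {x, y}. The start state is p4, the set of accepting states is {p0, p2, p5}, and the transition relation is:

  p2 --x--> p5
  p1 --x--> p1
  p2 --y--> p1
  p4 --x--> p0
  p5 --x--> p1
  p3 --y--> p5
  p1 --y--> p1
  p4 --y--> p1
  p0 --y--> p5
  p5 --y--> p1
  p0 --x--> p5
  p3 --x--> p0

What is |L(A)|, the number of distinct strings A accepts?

3

The useful subgraph on states {p0, p4, p5} is acyclic, so L(A) is finite; the longest accepting path visits 3 useful states, giving maximum string length 2.
Counting accepting paths from p4 by length: 1 of length 1, 2 of length 2. Total 3.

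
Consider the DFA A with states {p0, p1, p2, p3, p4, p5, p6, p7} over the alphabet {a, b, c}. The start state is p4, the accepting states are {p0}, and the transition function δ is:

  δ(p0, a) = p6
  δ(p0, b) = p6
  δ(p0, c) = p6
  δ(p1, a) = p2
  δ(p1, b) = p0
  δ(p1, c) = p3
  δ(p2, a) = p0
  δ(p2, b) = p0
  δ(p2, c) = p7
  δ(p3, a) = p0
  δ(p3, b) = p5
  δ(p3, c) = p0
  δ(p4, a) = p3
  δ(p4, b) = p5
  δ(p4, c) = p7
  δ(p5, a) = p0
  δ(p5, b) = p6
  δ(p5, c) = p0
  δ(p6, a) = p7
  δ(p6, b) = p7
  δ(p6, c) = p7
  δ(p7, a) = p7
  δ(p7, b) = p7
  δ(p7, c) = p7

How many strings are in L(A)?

The useful subgraph on states {p0, p3, p4, p5} is acyclic, so L(A) is finite; the longest accepting path visits 4 useful states, giving maximum string length 3.
Counting accepting paths from p4 by length: 4 of length 2, 2 of length 3. Total 6.

6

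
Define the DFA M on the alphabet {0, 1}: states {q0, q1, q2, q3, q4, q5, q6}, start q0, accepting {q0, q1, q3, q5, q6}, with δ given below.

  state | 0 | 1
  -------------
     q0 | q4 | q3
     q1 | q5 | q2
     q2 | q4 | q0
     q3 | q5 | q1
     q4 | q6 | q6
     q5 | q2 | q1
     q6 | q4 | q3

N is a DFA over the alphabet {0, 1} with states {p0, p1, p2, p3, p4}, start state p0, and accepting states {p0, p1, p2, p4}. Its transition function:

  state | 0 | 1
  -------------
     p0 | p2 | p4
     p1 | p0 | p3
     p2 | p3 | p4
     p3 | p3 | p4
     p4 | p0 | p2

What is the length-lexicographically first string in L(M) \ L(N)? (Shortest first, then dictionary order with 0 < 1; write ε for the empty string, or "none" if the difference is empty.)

00

The string 00 is accepted by M but not by N.
No shorter string lies in the difference, and 00 is the lexicographically first length-2 string in L(M) \ L(N).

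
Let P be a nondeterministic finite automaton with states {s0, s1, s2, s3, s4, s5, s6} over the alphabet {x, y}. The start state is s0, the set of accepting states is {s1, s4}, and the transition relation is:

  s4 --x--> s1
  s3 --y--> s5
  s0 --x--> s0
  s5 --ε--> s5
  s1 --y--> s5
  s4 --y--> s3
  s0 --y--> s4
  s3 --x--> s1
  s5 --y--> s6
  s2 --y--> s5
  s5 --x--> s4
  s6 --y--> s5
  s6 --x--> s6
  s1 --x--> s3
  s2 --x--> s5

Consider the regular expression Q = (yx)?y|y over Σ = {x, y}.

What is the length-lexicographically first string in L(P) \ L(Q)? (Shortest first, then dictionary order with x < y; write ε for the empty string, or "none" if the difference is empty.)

The string xy is accepted by P but not by Q.
No shorter string lies in the difference, and xy is the lexicographically first length-2 string in L(P) \ L(Q).

xy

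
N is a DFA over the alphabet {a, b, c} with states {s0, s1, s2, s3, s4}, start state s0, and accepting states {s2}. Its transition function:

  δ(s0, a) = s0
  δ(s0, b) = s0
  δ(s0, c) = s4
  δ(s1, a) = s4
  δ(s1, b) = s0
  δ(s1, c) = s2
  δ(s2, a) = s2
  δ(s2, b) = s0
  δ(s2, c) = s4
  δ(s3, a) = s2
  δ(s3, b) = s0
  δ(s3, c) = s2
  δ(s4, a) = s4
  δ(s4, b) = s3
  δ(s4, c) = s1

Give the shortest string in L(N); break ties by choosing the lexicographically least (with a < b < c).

A breadth-first search from s0 reaches an accepting state first via the path s0 → s4 → s3 → s2 on input cba.
No string of length < 3 is accepted (BFS exhausts all shorter strings without reaching an accepting state), and cba is the lexicographically least accepting string of length 3.

cba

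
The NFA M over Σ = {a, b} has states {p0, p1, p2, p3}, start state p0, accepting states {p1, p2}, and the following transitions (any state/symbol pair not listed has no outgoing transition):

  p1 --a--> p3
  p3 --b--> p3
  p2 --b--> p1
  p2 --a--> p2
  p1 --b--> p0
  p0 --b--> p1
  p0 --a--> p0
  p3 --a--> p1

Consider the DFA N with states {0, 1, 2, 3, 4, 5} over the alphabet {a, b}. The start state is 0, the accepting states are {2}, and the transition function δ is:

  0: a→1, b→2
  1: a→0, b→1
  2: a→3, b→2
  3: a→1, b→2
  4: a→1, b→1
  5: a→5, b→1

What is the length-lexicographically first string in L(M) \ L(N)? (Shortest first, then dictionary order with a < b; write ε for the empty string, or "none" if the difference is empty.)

The string ab is accepted by M but not by N.
No shorter string lies in the difference, and ab is the lexicographically first length-2 string in L(M) \ L(N).

ab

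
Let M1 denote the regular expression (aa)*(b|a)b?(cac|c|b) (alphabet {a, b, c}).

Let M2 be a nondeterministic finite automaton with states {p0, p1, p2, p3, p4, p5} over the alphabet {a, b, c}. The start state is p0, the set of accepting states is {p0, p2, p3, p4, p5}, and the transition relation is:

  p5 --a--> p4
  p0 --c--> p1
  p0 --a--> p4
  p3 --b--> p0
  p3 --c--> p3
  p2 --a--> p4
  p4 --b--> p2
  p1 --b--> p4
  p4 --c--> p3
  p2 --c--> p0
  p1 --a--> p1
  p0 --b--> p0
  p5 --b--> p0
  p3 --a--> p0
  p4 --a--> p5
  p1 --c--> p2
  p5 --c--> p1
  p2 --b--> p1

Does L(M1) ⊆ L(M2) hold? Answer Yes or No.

No

The string bc is in L(M1) but not in L(M2).
So L(M1) ⊄ L(M2).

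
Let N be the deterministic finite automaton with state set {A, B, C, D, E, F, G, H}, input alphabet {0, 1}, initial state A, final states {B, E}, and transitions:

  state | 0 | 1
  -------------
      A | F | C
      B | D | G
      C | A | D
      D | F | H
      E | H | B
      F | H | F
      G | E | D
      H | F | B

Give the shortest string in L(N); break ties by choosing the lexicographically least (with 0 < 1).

001

A breadth-first search from A reaches an accepting state first via the path A → F → H → B on input 001.
No string of length < 3 is accepted (BFS exhausts all shorter strings without reaching an accepting state), and 001 is the lexicographically least accepting string of length 3.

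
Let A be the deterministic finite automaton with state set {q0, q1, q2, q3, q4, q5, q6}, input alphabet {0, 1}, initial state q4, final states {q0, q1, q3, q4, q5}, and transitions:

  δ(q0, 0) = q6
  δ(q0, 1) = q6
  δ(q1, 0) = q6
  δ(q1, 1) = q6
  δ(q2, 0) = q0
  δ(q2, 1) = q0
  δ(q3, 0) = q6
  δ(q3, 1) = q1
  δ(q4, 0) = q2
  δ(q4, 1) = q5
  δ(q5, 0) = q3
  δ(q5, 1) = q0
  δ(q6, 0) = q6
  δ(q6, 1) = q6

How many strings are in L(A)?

The useful subgraph on states {q0, q1, q2, q3, q4, q5} is acyclic, so L(A) is finite; the longest accepting path visits 4 useful states, giving maximum string length 3.
Counting accepting paths from q4 by length: 1 of length 0, 1 of length 1, 4 of length 2, 1 of length 3. Total 7.

7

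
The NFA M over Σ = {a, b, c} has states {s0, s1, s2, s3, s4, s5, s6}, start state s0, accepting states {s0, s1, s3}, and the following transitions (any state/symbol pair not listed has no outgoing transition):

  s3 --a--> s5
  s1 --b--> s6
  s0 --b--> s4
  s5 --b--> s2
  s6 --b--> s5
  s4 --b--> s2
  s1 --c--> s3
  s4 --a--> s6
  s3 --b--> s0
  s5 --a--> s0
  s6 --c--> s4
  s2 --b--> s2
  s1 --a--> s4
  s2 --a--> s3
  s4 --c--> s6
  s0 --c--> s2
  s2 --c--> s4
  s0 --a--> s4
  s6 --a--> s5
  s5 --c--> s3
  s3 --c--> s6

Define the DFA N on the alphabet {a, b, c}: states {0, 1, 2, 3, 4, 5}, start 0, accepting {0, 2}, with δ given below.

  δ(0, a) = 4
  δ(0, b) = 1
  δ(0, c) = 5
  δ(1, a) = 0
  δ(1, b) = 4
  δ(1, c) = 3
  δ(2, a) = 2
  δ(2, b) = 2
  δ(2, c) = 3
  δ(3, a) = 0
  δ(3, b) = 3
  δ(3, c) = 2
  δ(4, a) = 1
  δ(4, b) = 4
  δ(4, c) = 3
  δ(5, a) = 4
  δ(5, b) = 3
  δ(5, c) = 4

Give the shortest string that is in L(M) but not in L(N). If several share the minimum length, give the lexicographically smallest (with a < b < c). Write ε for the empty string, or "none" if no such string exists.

The string ca is accepted by M but not by N.
No shorter string lies in the difference, and ca is the lexicographically first length-2 string in L(M) \ L(N).

ca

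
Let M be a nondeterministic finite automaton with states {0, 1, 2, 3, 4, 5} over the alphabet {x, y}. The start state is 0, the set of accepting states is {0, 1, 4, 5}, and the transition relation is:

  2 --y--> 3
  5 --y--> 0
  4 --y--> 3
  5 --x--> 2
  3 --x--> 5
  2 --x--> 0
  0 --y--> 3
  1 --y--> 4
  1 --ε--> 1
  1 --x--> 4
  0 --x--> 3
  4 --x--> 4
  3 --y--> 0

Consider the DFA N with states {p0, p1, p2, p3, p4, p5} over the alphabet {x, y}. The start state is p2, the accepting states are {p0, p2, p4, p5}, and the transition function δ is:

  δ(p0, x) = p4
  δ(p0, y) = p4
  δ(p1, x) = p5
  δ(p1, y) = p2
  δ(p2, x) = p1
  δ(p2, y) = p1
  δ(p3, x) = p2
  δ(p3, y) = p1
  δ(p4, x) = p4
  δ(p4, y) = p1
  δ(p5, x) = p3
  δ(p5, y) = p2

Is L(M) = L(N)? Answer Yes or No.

Exploring the product automaton M × N from the start pair (0, p2), following both machines on each input symbol, reaches 4 state pairs: (0, p2), (3, p1), (5, p5), (2, p3).
M accepts in {0, 1, 4, 5} and N accepts in {p0, p2, p4, p5}. In every reachable pair the two components are either both accepting — (0, p2), (5, p5) — or both non-accepting, so no string is accepted by exactly one of the machines: L(M) \ L(N) and L(N) \ L(M) are both empty.
Hence every string is accepted by M iff it is accepted by N, and the two languages coincide.

Yes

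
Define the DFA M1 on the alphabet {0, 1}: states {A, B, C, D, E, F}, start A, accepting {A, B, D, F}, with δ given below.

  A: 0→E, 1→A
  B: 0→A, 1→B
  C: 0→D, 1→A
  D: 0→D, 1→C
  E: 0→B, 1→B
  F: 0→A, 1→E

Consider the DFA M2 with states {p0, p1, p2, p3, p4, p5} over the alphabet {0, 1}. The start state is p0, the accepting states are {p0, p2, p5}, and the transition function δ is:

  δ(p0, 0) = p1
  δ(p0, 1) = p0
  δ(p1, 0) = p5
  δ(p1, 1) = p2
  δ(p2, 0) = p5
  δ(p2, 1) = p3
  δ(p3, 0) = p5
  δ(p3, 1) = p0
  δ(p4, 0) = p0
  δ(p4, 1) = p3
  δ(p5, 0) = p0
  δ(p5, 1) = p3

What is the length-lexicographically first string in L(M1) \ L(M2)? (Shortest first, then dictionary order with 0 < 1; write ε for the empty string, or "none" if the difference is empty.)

The string 001 is accepted by M1 but not by M2.
No shorter string lies in the difference, and 001 is the lexicographically first length-3 string in L(M1) \ L(M2).

001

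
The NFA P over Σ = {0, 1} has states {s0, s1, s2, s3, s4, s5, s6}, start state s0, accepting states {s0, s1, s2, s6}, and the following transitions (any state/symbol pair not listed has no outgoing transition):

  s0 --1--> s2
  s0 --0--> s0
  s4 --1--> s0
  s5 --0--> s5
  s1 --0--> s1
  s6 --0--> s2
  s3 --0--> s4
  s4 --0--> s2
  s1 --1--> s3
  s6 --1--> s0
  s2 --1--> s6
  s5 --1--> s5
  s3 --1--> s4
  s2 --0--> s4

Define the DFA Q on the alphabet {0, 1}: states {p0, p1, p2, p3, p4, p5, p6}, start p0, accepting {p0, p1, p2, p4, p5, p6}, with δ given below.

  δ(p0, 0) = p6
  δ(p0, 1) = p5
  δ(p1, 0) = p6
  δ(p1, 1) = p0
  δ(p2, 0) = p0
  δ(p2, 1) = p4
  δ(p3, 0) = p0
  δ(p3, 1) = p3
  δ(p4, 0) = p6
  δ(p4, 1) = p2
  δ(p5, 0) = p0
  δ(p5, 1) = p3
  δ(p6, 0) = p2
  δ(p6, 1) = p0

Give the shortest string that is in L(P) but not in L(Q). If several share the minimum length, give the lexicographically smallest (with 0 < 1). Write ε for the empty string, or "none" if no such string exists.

The string 11 is accepted by P but not by Q.
No shorter string lies in the difference, and 11 is the lexicographically first length-2 string in L(P) \ L(Q).

11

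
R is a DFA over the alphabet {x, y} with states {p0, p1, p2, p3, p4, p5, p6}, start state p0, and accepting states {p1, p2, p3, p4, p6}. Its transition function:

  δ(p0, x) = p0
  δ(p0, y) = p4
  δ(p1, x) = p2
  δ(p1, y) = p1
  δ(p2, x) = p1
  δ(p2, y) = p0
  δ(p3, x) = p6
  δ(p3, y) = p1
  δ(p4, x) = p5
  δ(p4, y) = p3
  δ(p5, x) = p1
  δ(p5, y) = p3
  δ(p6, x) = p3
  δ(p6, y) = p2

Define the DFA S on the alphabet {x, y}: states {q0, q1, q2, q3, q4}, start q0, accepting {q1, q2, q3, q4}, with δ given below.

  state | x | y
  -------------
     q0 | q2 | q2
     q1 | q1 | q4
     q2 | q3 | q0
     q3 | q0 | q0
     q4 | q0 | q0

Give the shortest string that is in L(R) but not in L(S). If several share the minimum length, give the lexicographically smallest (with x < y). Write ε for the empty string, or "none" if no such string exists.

The string xy is accepted by R but not by S.
No shorter string lies in the difference, and xy is the lexicographically first length-2 string in L(R) \ L(S).

xy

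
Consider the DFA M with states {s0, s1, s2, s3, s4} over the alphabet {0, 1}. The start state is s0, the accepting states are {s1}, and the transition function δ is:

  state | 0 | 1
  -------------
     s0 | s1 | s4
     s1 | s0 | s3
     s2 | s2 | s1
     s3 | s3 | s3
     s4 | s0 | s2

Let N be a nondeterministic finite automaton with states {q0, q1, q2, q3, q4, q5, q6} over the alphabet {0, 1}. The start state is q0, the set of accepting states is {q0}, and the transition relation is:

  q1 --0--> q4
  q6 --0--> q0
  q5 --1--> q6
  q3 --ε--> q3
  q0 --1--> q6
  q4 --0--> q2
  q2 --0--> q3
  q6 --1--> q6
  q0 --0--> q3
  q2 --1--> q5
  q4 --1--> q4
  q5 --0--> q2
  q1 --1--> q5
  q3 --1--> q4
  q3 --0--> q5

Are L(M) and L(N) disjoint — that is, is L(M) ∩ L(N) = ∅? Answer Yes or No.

Exploring the product automaton M × N from the start pair (s0, q0), following both machines on each input symbol, reaches 24 state pairs: (s0, q0), (s1, q3), (s4, q6), (s0, q5), (s3, q4), (s2, q6), (s1, q2), (s3, q2), (s2, q0), (s1, q6), (s0, q3), (s3, q5), (s3, q3), (s2, q3), (s3, q6), (s1, q5), (s4, q4), (s2, q5), (s1, q4), (s3, q0), (s0, q2), (s2, q4), (s2, q2), (s4, q5).
M accepts in {s1} and N accepts in {q0}; no reachable pair has both components accepting, so no string drives both machines to acceptance simultaneously and L(M) ∩ L(N) = ∅.
So no string is accepted by both, and the intersection is empty.

Yes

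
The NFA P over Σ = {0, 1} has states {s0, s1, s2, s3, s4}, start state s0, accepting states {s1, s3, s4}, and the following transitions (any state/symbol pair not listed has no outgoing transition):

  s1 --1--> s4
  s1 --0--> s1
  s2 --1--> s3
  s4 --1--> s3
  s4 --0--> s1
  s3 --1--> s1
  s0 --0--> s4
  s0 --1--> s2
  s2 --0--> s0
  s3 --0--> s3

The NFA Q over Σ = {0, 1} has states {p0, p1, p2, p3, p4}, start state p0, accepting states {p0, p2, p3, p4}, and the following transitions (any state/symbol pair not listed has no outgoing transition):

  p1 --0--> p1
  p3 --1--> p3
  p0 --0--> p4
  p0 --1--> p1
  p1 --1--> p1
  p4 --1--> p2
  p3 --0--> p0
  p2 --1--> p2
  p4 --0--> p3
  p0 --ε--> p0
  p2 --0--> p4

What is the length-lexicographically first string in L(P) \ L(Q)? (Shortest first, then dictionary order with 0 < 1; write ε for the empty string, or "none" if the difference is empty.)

11

The string 11 is accepted by P but not by Q.
No shorter string lies in the difference, and 11 is the lexicographically first length-2 string in L(P) \ L(Q).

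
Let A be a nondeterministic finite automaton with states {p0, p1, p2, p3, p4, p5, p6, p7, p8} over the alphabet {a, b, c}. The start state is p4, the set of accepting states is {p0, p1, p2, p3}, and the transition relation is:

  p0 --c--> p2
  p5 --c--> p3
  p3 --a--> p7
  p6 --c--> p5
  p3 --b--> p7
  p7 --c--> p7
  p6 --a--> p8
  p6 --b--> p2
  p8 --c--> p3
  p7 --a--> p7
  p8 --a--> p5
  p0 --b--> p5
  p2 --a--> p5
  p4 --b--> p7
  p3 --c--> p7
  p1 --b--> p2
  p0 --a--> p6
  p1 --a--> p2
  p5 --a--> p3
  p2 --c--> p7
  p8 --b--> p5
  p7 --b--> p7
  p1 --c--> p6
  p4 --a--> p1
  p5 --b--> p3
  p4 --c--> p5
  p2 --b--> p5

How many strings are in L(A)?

The useful subgraph on states {p1, p2, p3, p4, p5, p6, p8} is acyclic, so L(A) is finite; the longest accepting path visits 6 useful states, giving maximum string length 5.
Counting accepting paths from p4 by length: 1 of length 1, 5 of length 2, 1 of length 3, 16 of length 4, 12 of length 5. Total 35.

35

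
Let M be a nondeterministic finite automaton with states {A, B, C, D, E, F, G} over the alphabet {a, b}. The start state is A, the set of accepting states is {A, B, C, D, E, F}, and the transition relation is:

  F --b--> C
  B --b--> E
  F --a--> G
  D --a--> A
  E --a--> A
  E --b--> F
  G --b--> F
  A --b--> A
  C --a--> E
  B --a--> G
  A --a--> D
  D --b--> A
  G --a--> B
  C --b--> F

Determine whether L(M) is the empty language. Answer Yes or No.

The empty string ε is accepted: the run A ends in the accepting state A.
Since at least one string is accepted, L(M) is not empty.

No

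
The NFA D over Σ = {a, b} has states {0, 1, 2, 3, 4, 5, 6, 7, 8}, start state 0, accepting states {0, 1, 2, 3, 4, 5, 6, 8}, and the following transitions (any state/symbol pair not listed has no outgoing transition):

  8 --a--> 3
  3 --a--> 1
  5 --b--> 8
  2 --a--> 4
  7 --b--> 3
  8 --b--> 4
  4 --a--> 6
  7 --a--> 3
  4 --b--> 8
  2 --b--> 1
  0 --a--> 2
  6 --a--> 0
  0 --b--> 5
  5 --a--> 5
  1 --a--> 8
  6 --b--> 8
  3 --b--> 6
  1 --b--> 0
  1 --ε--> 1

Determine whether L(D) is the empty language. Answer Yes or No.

No

The empty string ε is accepted: the run 0 ends in the accepting state 0.
Since at least one string is accepted, L(D) is not empty.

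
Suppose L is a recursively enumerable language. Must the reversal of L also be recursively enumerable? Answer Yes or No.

Yes

Reverse the input and run the recogniser for L on it; this accepts exactly Lᴿ.
So the recursively enumerable languages are closed under reversal.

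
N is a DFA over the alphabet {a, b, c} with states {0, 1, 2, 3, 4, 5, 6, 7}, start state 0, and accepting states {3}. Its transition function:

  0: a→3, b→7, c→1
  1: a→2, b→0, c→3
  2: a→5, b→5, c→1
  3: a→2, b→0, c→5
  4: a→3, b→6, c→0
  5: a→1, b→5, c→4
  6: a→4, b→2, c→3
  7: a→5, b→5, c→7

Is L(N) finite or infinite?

infinite

State 0 is reachable from the start and can reach an accepting state, and it lies on the cycle 0 → 1 → 0.
Traversing that cycle any number of times yields accepted strings of unbounded length, so the language is infinite.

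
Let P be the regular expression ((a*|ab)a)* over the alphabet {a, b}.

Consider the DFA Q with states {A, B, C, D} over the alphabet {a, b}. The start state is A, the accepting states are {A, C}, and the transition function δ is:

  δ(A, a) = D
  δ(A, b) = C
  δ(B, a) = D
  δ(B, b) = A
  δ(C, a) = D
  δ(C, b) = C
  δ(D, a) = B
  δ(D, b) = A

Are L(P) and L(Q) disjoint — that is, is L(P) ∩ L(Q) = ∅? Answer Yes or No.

No

The empty string ε is accepted by both P and Q.
Hence L(P) ∩ L(Q) ≠ ∅.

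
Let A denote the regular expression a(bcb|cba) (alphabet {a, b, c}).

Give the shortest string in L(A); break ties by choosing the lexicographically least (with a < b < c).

By inspection of the expression, no string of length less than 4 matches, and abcb is the lexicographically first match of length 4.

abcb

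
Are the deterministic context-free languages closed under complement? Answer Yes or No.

A deterministic PDA can be normalised so that it always reads its entire input (no blocking, no infinite ε-loops) and records in its finite control whether it has passed through an accepting state since the last input symbol was consumed; inverting that end-of-input verdict yields a DPDA for the complement.
So the deterministic context-free languages are closed under complement.

Yes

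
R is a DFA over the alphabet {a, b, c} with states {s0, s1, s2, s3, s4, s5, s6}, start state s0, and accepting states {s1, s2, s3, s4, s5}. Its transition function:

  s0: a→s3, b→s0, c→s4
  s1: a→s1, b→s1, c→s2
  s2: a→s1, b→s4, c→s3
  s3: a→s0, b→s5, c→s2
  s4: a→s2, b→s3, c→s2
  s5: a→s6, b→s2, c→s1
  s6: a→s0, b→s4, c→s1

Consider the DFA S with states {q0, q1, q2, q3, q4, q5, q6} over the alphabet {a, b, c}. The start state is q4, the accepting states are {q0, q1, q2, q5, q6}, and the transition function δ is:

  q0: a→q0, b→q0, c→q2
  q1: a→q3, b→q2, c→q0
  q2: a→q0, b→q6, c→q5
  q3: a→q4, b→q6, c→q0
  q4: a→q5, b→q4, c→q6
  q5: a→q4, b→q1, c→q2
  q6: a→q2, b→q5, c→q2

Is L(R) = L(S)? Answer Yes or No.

Yes

Exploring the product automaton R × S from the start pair (s0, q4), following both machines on each input symbol, reaches 7 state pairs: (s0, q4), (s3, q5), (s4, q6), (s5, q1), (s2, q2), (s6, q3), (s1, q0).
R accepts in {s1, s2, s3, s4, s5} and S accepts in {q0, q1, q2, q5, q6}. In every reachable pair the two components are either both accepting — (s3, q5), (s4, q6), (s5, q1), (s2, q2), (s1, q0) — or both non-accepting, so no string is accepted by exactly one of the machines: L(R) \ L(S) and L(S) \ L(R) are both empty.
Hence every string is accepted by R iff it is accepted by S, and the two languages coincide.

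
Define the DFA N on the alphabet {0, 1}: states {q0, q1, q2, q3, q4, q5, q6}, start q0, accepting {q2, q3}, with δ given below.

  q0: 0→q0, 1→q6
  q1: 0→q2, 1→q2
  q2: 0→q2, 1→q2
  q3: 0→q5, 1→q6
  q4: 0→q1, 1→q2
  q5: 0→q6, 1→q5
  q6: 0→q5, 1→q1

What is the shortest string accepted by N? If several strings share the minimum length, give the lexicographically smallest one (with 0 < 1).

A breadth-first search from q0 reaches an accepting state first via the path q0 → q6 → q1 → q2 on input 110.
No string of length < 3 is accepted (BFS exhausts all shorter strings without reaching an accepting state), and 110 is the lexicographically least accepting string of length 3.

110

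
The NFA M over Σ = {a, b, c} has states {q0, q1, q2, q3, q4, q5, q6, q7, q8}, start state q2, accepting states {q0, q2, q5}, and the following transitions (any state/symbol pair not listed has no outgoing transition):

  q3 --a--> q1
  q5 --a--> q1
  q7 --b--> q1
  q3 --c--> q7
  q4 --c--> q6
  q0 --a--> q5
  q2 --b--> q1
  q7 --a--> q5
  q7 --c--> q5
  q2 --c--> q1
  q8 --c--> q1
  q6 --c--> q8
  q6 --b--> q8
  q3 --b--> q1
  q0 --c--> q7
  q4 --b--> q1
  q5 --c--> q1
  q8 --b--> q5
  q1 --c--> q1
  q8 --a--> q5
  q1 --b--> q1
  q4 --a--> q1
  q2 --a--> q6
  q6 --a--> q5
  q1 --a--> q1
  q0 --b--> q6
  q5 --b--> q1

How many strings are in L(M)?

6

The useful subgraph on states {q2, q5, q6, q8} is acyclic, so L(M) is finite; the longest accepting path visits 4 useful states, giving maximum string length 3.
Counting accepting paths from q2 by length: 1 of length 0, 1 of length 2, 4 of length 3. Total 6.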